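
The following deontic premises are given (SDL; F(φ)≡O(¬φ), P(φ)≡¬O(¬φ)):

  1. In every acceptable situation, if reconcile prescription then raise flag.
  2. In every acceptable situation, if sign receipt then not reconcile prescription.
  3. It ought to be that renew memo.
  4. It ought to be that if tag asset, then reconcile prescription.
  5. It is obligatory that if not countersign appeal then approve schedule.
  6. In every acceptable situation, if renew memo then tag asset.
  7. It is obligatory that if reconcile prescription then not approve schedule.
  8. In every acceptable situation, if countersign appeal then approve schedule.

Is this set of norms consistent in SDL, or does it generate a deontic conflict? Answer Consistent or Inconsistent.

Inconsistent

Premises 8 and 5 are O(countersign_appeal → approve_schedule) and O(¬countersign_appeal → approve_schedule); every ideal world satisfies countersign_appeal or ¬countersign_appeal, so in either case approve_schedule holds — hence O(approve_schedule).
Premise 7 is O(reconcile_prescription → ¬approve_schedule); contrapositively O(approve_schedule → ¬reconcile_prescription). Since O(approve_schedule) holds, K gives O(¬reconcile_prescription).
Premise 4, O(tag_asset → reconcile_prescription), contraposes to O(¬reconcile_prescription → ¬tag_asset); with O(¬reconcile_prescription) we get O(¬tag_asset).
Premise 6, O(renew_memo → tag_asset), contraposes to O(¬tag_asset → ¬renew_memo); with O(¬tag_asset) we get O(¬renew_memo).
However, premise 3 gives O(renew_memo).
We now have both O(¬renew_memo) and O(renew_memo) — renew_memo is simultaneously obligatory and forbidden, violating the D-axiom.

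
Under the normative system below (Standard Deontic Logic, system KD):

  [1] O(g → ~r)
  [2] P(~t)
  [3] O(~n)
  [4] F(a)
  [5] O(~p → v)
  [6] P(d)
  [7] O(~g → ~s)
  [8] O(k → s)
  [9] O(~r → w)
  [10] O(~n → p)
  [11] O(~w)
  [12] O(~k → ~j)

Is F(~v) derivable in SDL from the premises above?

Premise 5 is O(~p → v), but O(~p) is not derivable from the premises, so it does not yield O(v).
No other premise forces O(v). An ideal world satisfying every premise can still have ~v true, so F(~v) is not derivable.

No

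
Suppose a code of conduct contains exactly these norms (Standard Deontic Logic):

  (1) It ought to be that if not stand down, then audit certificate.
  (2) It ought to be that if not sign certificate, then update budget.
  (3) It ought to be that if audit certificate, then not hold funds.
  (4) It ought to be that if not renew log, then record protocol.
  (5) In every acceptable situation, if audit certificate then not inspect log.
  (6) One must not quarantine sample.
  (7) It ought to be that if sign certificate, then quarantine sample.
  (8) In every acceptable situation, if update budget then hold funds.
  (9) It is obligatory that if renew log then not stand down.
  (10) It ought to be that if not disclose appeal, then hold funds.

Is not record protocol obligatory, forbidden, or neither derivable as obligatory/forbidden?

Forbidden

F(quarantine_sample) at premise 6 means O(¬quarantine_sample).
Premise 7, O(sign_certificate → quarantine_sample), contraposes to O(¬quarantine_sample → ¬sign_certificate); with O(¬quarantine_sample) we get O(¬sign_certificate).
From O(¬sign_certificate) and premise 2, O(¬sign_certificate → update_budget), we obtain O(update_budget).
With premise 8, O(update_budget → hold_funds), the K-axiom yields O(hold_funds).
Premise 3, O(audit_certificate → ¬hold_funds), contraposes to O(hold_funds → ¬audit_certificate); with O(hold_funds) we get O(¬audit_certificate).
Premise 1, O(¬stand_down → audit_certificate), contraposes to O(¬audit_certificate → stand_down); with O(¬audit_certificate) we get O(stand_down).
Premise 9 is O(renew_log → ¬stand_down); contrapositively O(stand_down → ¬renew_log). Since O(stand_down) holds, K gives O(¬renew_log).
Applying K to premise 4 (O(¬renew_log → record_protocol)) and O(¬renew_log) yields O(record_protocol).
Premises 5, 10 do not contribute to this derivation.
Thus O(record_protocol), which is F(¬record_protocol): ¬record_protocol is forbidden.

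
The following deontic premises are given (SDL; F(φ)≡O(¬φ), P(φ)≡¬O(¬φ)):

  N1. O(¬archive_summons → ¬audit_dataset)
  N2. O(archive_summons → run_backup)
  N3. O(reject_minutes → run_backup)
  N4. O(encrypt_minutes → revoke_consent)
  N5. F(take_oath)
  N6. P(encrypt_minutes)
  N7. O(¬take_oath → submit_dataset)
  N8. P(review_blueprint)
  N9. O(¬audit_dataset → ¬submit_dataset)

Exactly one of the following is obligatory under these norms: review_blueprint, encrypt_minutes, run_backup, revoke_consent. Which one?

run_backup

Premise 5 is F(take_oath), i.e. O(¬take_oath).
Premise 7 is O(¬take_oath → submit_dataset); since O(¬take_oath), deontic closure gives O(submit_dataset).
Premise 9, O(¬audit_dataset → ¬submit_dataset), contraposes to O(submit_dataset → audit_dataset); with O(submit_dataset) we get O(audit_dataset).
The contrapositive of premise 1 (O(¬archive_summons → ¬audit_dataset)) is O(audit_dataset → archive_summons), and O(audit_dataset) is already established, so O(archive_summons).
From O(archive_summons) and premise 2, O(archive_summons → run_backup), we obtain O(run_backup).
So O(run_backup) holds — run_backup is obligatory. None of the other listed options is made obligatory by any chain of premises.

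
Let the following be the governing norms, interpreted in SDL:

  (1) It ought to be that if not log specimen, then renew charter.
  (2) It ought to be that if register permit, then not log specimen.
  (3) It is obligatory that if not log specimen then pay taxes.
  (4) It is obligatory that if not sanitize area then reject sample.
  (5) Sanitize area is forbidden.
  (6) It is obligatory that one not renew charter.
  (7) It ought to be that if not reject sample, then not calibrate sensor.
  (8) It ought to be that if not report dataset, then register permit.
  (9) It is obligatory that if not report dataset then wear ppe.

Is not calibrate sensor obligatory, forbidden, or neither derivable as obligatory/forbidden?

Premise 7 is O(¬reject_sample → ¬calibrate_sensor), but O(¬reject_sample) is not derivable from the premises, so it does not yield O(¬calibrate_sensor).
No premise or chain of K-axiom applications forces O(¬calibrate_sensor), and none forces O(calibrate_sensor). So ¬calibrate_sensor is neither obligatory nor forbidden under these norms.

Neither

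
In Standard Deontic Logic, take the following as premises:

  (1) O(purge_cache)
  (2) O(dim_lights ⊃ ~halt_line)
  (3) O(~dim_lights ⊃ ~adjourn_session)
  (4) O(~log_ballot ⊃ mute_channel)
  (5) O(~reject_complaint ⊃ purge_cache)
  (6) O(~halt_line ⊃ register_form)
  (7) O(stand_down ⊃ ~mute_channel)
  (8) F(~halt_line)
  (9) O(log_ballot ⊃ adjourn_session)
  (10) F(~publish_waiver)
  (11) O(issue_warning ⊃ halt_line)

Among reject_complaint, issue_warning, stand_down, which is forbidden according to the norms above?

stand_down

F(~halt_line) at premise 8 means O(halt_line).
Premise 2 is O(dim_lights ⊃ ~halt_line); contrapositively O(halt_line ⊃ ~dim_lights). Since O(halt_line) holds, K gives O(~dim_lights).
From O(~dim_lights) and premise 3, O(~dim_lights ⊃ ~adjourn_session), we obtain O(~adjourn_session).
Premise 9, O(log_ballot ⊃ adjourn_session), contraposes to O(~adjourn_session ⊃ ~log_ballot); with O(~adjourn_session) we get O(~log_ballot).
From O(~log_ballot) and premise 4, O(~log_ballot ⊃ mute_channel), we obtain O(mute_channel).
Premise 7 is O(stand_down ⊃ ~mute_channel); contrapositively O(mute_channel ⊃ ~stand_down). Since O(mute_channel) holds, K gives O(~stand_down).
So O(~stand_down) holds, i.e. stand_down is forbidden. None of the other listed options is forbidden under the premises.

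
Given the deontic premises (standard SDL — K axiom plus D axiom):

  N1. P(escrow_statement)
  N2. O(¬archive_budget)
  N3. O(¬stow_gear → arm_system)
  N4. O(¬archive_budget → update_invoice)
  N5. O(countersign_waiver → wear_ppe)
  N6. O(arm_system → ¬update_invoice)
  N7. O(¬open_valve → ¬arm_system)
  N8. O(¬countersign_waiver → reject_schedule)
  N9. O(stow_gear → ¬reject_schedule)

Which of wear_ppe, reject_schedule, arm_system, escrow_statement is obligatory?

wear_ppe

From premise 2 we have O(¬archive_budget).
Premise 4 is O(¬archive_budget → update_invoice); since O(¬archive_budget), deontic closure gives O(update_invoice).
The contrapositive of premise 6 (O(arm_system → ¬update_invoice)) is O(update_invoice → ¬arm_system), and O(update_invoice) is already established, so O(¬arm_system).
The contrapositive of premise 3 (O(¬stow_gear → arm_system)) is O(¬arm_system → stow_gear), and O(¬arm_system) is already established, so O(stow_gear).
With premise 9, O(stow_gear → ¬reject_schedule), the K-axiom yields O(¬reject_schedule).
Premise 8, O(¬countersign_waiver → reject_schedule), contraposes to O(¬reject_schedule → countersign_waiver); with O(¬reject_schedule) we get O(countersign_waiver).
Applying K to premise 5 (O(countersign_waiver → wear_ppe)) and O(countersign_waiver) yields O(wear_ppe).
So O(wear_ppe) holds — wear_ppe is obligatory. None of the other listed options is made obligatory by any chain of premises.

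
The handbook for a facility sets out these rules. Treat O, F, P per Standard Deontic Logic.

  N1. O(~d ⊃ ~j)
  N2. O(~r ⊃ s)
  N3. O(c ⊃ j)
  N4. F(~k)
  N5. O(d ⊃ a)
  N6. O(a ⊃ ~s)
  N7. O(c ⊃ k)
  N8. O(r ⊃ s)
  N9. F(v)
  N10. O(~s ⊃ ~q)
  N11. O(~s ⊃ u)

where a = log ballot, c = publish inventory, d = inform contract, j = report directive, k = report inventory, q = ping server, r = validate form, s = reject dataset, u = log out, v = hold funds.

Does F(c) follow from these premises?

By case analysis on r: premise 8 gives O(r ⊃ s) and premise 2 gives O(~r ⊃ s), so O(s) either way.
Premise 6 is O(a ⊃ ~s); contrapositively O(s ⊃ ~a). Since O(s) holds, K gives O(~a).
The contrapositive of premise 5 (O(d ⊃ a)) is O(~a ⊃ ~d), and O(~a) is already established, so O(~d).
From O(~d) and premise 1, O(~d ⊃ ~j), we obtain O(~j).
Premise 3, O(c ⊃ j), contraposes to O(~j ⊃ ~c); with O(~j) we get O(~c).
Premises 4, 7, 9, 10, 11 do not contribute to this derivation.
So O(~c) holds, i.e. F(c). The claim follows.

Yes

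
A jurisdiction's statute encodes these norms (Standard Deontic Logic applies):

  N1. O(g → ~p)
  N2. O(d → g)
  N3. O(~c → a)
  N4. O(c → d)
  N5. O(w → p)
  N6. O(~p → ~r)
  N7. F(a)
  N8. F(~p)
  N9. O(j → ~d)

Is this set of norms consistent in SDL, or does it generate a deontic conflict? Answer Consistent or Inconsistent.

Inconsistent

Premise 8, F(~p), is equivalent to O(p).
Premise 1 is O(g → ~p); contrapositively O(p → ~g). Since O(p) holds, K gives O(~g).
Premise 2 is O(d → g); contrapositively O(~g → ~d). Since O(~g) holds, K gives O(~d).
The contrapositive of premise 4 (O(c → d)) is O(~d → ~c), and O(~d) is already established, so O(~c).
Applying K to premise 3 (O(~c → a)) and O(~c) yields O(a).
Yet premise 7 is F(a), i.e. O(~a).
We now have both O(a) and O(~a) — a is simultaneously obligatory and forbidden, violating the D-axiom.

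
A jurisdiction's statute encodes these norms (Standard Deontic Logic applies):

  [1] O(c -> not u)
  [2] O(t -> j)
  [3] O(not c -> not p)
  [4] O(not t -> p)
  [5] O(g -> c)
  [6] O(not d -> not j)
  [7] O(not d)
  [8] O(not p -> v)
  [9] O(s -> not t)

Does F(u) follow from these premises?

Premise 7 gives O(not d).
Premise 6 is O(not d -> not j); since O(not d), deontic closure gives O(not j).
Premise 2 is O(t -> j); contrapositively O(not j -> not t). Since O(not j) holds, K gives O(not t).
Premise 4 is O(not t -> p); since O(not t), deontic closure gives O(p).
Premise 3 is O(not c -> not p); contrapositively O(p -> c). Since O(p) holds, K gives O(c).
From O(c) and premise 1, O(c -> not u), we obtain O(not u).
Premises 5, 8, 9 do not contribute to this derivation.
So O(not u) holds, i.e. F(u). The claim follows.

Yes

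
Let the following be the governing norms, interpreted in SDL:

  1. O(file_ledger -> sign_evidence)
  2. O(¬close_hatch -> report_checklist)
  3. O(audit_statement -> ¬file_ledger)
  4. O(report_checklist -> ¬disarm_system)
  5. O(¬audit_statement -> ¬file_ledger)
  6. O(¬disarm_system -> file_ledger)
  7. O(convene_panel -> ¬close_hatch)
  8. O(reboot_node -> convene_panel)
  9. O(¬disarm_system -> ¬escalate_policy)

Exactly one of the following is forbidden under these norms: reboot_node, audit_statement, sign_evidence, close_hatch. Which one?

By case analysis on ¬audit_statement: premise 5 gives O(¬audit_statement -> ¬file_ledger) and premise 3 gives O(audit_statement -> ¬file_ledger), so O(¬file_ledger) either way.
The contrapositive of premise 6 (O(¬disarm_system -> file_ledger)) is O(¬file_ledger -> disarm_system), and O(¬file_ledger) is already established, so O(disarm_system).
Premise 4, O(report_checklist -> ¬disarm_system), contraposes to O(disarm_system -> ¬report_checklist); with O(disarm_system) we get O(¬report_checklist).
Premise 2, O(¬close_hatch -> report_checklist), contraposes to O(¬report_checklist -> close_hatch); with O(¬report_checklist) we get O(close_hatch).
Premise 7, O(convene_panel -> ¬close_hatch), contraposes to O(close_hatch -> ¬convene_panel); with O(close_hatch) we get O(¬convene_panel).
Premise 8 is O(reboot_node -> convene_panel); contrapositively O(¬convene_panel -> ¬reboot_node). Since O(¬convene_panel) holds, K gives O(¬reboot_node).
So O(¬reboot_node) holds, i.e. reboot_node is forbidden. None of the other listed options is forbidden under the premises.

reboot_node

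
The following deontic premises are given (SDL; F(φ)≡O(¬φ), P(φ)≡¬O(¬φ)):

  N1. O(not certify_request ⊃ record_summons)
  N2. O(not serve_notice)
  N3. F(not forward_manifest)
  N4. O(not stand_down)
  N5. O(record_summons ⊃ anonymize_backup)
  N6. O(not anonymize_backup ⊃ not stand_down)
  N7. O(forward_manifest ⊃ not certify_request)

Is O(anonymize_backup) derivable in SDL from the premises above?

Premise 3, F(not forward_manifest), is equivalent to O(forward_manifest).
Applying K to premise 7 (O(forward_manifest ⊃ not certify_request)) and O(forward_manifest) yields O(not certify_request).
With premise 1, O(not certify_request ⊃ record_summons), the K-axiom yields O(record_summons).
Applying K to premise 5 (O(record_summons ⊃ anonymize_backup)) and O(record_summons) yields O(anonymize_backup).
Premises 2, 4, 6 do not contribute to this derivation.
So O(anonymize_backup) follows.

Yes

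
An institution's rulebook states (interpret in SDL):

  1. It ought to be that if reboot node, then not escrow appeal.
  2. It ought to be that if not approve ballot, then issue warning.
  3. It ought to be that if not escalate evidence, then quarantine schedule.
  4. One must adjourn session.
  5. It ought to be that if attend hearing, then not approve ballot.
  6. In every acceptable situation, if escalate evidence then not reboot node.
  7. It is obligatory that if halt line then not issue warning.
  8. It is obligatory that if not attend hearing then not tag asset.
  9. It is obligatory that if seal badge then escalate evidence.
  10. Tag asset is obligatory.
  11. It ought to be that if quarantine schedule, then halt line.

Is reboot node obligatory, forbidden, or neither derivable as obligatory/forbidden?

From premise 10 we have O(tag_asset).
Premise 8, O(¬attend_hearing → ¬tag_asset), contraposes to O(tag_asset → attend_hearing); with O(tag_asset) we get O(attend_hearing).
Premise 5 is O(attend_hearing → ¬approve_ballot); since O(attend_hearing), deontic closure gives O(¬approve_ballot).
Applying K to premise 2 (O(¬approve_ballot → issue_warning)) and O(¬approve_ballot) yields O(issue_warning).
Premise 7 is O(halt_line → ¬issue_warning); contrapositively O(issue_warning → ¬halt_line). Since O(issue_warning) holds, K gives O(¬halt_line).
The contrapositive of premise 11 (O(quarantine_schedule → halt_line)) is O(¬halt_line → ¬quarantine_schedule), and O(¬halt_line) is already established, so O(¬quarantine_schedule).
Premise 3 is O(¬escalate_evidence → quarantine_schedule); contrapositively O(¬quarantine_schedule → escalate_evidence). Since O(¬quarantine_schedule) holds, K gives O(escalate_evidence).
Applying K to premise 6 (O(escalate_evidence → ¬reboot_node)) and O(escalate_evidence) yields O(¬reboot_node).
Premises 1, 4, 9 do not contribute to this derivation.
Thus O(¬reboot_node), which is F(reboot_node): reboot_node is forbidden.

Forbidden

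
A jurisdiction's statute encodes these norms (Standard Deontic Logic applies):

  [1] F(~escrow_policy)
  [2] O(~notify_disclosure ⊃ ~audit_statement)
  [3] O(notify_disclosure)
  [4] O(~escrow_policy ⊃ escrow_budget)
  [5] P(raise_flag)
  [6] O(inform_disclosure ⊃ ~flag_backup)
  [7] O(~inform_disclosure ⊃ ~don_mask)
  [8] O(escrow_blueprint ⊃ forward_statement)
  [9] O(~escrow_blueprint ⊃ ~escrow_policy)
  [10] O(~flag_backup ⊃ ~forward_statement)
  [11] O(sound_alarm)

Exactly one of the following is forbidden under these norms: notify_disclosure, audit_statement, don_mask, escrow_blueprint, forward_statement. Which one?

don_mask

Premise 1 is F(~escrow_policy), i.e. O(escrow_policy).
The contrapositive of premise 9 (O(~escrow_blueprint ⊃ ~escrow_policy)) is O(escrow_policy ⊃ escrow_blueprint), and O(escrow_policy) is already established, so O(escrow_blueprint).
From O(escrow_blueprint) and premise 8, O(escrow_blueprint ⊃ forward_statement), we obtain O(forward_statement).
Premise 10 is O(~flag_backup ⊃ ~forward_statement); contrapositively O(forward_statement ⊃ flag_backup). Since O(forward_statement) holds, K gives O(flag_backup).
Premise 6 is O(inform_disclosure ⊃ ~flag_backup); contrapositively O(flag_backup ⊃ ~inform_disclosure). Since O(flag_backup) holds, K gives O(~inform_disclosure).
From O(~inform_disclosure) and premise 7, O(~inform_disclosure ⊃ ~don_mask), we obtain O(~don_mask).
So O(~don_mask) holds, i.e. don_mask is forbidden. None of the other listed options is forbidden under the premises.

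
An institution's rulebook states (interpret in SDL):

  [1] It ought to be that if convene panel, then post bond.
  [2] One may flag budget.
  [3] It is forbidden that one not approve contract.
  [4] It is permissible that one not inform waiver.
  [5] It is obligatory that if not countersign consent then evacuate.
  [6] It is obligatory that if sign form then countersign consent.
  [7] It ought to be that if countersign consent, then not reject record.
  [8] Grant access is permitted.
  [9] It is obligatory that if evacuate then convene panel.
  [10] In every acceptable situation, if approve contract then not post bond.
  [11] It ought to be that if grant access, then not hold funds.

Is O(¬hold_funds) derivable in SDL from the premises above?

Premise 11 is O(grant_access → ¬hold_funds), but O(grant_access) is not derivable from the premises (the permission P(grant_access) asserts only ¬O(¬grant_access), not O(grant_access)), so it does not yield O(¬hold_funds).
No other premise forces O(¬hold_funds). An ideal world satisfying every premise can still have ¬hold_funds false, so O(¬hold_funds) is not derivable.

No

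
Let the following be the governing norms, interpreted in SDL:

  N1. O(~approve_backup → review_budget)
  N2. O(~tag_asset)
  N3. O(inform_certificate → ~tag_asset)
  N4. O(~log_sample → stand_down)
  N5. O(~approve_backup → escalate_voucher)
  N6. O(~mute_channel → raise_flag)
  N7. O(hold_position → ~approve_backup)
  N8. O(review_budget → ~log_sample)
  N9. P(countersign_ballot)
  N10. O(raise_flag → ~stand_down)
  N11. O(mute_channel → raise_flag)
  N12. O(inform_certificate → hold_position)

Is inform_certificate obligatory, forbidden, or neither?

Premises 11 and 6 are O(mute_channel → raise_flag) and O(~mute_channel → raise_flag); every ideal world satisfies mute_channel or ~mute_channel, so in either case raise_flag holds — hence O(raise_flag).
Applying K to premise 10 (O(raise_flag → ~stand_down)) and O(raise_flag) yields O(~stand_down).
The contrapositive of premise 4 (O(~log_sample → stand_down)) is O(~stand_down → log_sample), and O(~stand_down) is already established, so O(log_sample).
The contrapositive of premise 8 (O(review_budget → ~log_sample)) is O(log_sample → ~review_budget), and O(log_sample) is already established, so O(~review_budget).
Premise 1, O(~approve_backup → review_budget), contraposes to O(~review_budget → approve_backup); with O(~review_budget) we get O(approve_backup).
Premise 7 is O(hold_position → ~approve_backup); contrapositively O(approve_backup → ~hold_position). Since O(approve_backup) holds, K gives O(~hold_position).
Premise 12, O(inform_certificate → hold_position), contraposes to O(~hold_position → ~inform_certificate); with O(~hold_position) we get O(~inform_certificate).
Premises 2, 3, 5, 9 do not contribute to this derivation.
Thus O(~inform_certificate), which is F(inform_certificate): inform_certificate is forbidden.

Forbidden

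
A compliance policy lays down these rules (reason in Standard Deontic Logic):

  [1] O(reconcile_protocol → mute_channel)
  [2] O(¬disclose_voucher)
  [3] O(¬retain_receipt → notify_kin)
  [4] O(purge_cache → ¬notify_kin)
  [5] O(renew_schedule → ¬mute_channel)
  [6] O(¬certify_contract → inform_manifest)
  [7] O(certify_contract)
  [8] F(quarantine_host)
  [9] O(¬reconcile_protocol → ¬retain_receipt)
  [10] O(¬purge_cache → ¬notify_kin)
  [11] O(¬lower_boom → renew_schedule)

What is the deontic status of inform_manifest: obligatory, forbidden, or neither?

Premise 6 is O(¬certify_contract → inform_manifest), but O(¬certify_contract) is not derivable from the premises, so it does not yield O(inform_manifest).
No premise or chain of K-axiom applications forces O(inform_manifest), and none forces O(¬inform_manifest). So inform_manifest is neither obligatory nor forbidden under these norms.

Neither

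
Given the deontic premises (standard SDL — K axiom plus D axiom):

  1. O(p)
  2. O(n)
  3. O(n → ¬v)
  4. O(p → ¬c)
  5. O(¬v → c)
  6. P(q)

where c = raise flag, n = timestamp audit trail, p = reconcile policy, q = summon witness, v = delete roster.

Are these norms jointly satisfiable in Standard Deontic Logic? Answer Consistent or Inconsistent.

Inconsistent

Premise 2 states O(n) outright.
With premise 3, O(n → ¬v), the K-axiom yields O(¬v).
With premise 5, O(¬v → c), the K-axiom yields O(c).
The contrapositive of premise 4 (O(p → ¬c)) is O(c → ¬p), and O(c) is already established, so O(¬p).
But premise 1 directly asserts O(p).
We now have both O(¬p) and O(p) — p is simultaneously obligatory and forbidden, violating the D-axiom.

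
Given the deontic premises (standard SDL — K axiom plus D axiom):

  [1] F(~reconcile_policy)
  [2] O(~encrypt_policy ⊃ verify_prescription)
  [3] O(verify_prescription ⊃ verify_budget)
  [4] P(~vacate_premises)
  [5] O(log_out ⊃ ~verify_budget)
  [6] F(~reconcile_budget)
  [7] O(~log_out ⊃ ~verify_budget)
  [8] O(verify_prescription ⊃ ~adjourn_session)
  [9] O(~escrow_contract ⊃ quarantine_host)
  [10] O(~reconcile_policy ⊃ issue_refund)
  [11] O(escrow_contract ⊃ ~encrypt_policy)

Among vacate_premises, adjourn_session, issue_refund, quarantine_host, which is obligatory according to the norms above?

By case analysis on ~log_out: premise 7 gives O(~log_out ⊃ ~verify_budget) and premise 5 gives O(log_out ⊃ ~verify_budget), so O(~verify_budget) either way.
Premise 3 is O(verify_prescription ⊃ verify_budget); contrapositively O(~verify_budget ⊃ ~verify_prescription). Since O(~verify_budget) holds, K gives O(~verify_prescription).
The contrapositive of premise 2 (O(~encrypt_policy ⊃ verify_prescription)) is O(~verify_prescription ⊃ encrypt_policy), and O(~verify_prescription) is already established, so O(encrypt_policy).
Premise 11 is O(escrow_contract ⊃ ~encrypt_policy); contrapositively O(encrypt_policy ⊃ ~escrow_contract). Since O(encrypt_policy) holds, K gives O(~escrow_contract).
With premise 9, O(~escrow_contract ⊃ quarantine_host), the K-axiom yields O(quarantine_host).
So O(quarantine_host) holds — quarantine_host is obligatory. None of the other listed options is made obligatory by any chain of premises.

quarantine_host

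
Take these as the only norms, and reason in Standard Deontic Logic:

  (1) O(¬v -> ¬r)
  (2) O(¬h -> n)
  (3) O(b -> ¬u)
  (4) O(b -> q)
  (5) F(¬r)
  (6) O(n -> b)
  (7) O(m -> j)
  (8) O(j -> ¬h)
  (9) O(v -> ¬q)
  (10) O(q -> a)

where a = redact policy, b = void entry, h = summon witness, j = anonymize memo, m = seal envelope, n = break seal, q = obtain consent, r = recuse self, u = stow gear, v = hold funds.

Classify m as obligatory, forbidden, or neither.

Forbidden

Premise 5, F(¬r), is equivalent to O(r).
Premise 1, O(¬v -> ¬r), contraposes to O(r -> v); with O(r) we get O(v).
Applying K to premise 9 (O(v -> ¬q)) and O(v) yields O(¬q).
Premise 4 is O(b -> q); contrapositively O(¬q -> ¬b). Since O(¬q) holds, K gives O(¬b).
Premise 6, O(n -> b), contraposes to O(¬b -> ¬n); with O(¬b) we get O(¬n).
Premise 2 is O(¬h -> n); contrapositively O(¬n -> h). Since O(¬n) holds, K gives O(h).
The contrapositive of premise 8 (O(j -> ¬h)) is O(h -> ¬j), and O(h) is already established, so O(¬j).
Premise 7, O(m -> j), contraposes to O(¬j -> ¬m); with O(¬j) we get O(¬m).
Premises 3, 10 do not contribute to this derivation.
Thus O(¬m), which is F(m): m is forbidden.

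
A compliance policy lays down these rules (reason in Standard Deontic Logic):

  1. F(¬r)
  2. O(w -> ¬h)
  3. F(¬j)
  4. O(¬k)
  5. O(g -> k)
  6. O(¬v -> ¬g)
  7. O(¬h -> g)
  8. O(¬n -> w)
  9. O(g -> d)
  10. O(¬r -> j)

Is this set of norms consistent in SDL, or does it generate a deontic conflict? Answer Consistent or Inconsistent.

Consistent

Premise 10 is O(¬r -> j); even if O(j) held, inferring O(¬r) would be affirming the consequent — invalid.
So O(¬r) is not derivable, and the apparent clash with O(r) does not arise.
A world satisfying every obligation exists (e.g. d=false, g=false, h=true, j=true, k=false, n=true, r=true, v=false, w=false); no atom is both obligatory and forbidden, so the set is consistent.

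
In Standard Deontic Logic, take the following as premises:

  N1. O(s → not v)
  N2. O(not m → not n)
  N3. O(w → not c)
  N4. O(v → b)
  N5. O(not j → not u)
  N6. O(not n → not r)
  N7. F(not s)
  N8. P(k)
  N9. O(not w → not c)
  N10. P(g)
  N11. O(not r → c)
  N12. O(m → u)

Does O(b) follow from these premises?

Premise 4 is O(v → b), but O(v) is not derivable from the premises, so it does not yield O(b).
No other premise forces O(b). An ideal world satisfying every premise can still have b false, so O(b) is not derivable.

No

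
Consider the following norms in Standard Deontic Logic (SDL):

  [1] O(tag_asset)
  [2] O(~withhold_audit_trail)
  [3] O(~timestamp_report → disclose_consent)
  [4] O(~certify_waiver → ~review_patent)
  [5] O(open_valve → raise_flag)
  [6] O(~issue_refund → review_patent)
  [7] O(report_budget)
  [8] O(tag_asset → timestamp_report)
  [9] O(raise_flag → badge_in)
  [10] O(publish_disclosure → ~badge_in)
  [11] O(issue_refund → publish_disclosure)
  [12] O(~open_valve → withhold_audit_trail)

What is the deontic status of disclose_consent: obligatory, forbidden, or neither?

Neither

Premise 3 is O(~timestamp_report → disclose_consent), but O(~timestamp_report) is not derivable from the premises, so it does not yield O(disclose_consent).
No premise or chain of K-axiom applications forces O(disclose_consent), and none forces O(~disclose_consent). So disclose_consent is neither obligatory nor forbidden under these norms.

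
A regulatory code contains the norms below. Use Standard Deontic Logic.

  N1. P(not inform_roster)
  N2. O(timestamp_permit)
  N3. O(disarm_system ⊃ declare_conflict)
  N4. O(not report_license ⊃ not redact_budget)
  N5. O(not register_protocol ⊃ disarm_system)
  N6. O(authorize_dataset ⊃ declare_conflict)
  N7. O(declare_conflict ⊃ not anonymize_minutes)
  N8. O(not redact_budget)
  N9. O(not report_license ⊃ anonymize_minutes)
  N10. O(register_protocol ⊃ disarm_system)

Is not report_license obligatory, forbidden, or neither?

Forbidden

Premises 10 and 5 cover both cases: O(register_protocol ⊃ disarm_system) and O(not register_protocol ⊃ disarm_system). Since register_protocol ∨ not register_protocol is a tautology, O(disarm_system) follows.
From O(disarm_system) and premise 3, O(disarm_system ⊃ declare_conflict), we obtain O(declare_conflict).
Premise 7 is O(declare_conflict ⊃ not anonymize_minutes); since O(declare_conflict), deontic closure gives O(not anonymize_minutes).
Premise 9 is O(not report_license ⊃ anonymize_minutes); contrapositively O(not anonymize_minutes ⊃ report_license). Since O(not anonymize_minutes) holds, K gives O(report_license).
Premises 1, 2, 4, 6, 8 do not contribute to this derivation.
Thus O(report_license), which is F(not report_license): not report_license is forbidden.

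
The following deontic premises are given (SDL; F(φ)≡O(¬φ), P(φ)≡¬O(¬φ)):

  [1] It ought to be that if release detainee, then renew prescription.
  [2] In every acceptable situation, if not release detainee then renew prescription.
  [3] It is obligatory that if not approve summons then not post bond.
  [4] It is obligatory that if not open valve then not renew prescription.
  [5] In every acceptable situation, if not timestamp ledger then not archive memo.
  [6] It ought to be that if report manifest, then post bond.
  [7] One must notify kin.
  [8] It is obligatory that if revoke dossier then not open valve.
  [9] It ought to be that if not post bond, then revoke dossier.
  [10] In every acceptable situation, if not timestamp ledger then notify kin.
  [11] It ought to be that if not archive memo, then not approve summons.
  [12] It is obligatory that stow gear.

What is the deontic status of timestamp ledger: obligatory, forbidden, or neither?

Premises 1 and 2 cover both cases: O(release_detainee → renew_prescription) and O(¬release_detainee → renew_prescription). Since release_detainee ∨ ¬release_detainee is a tautology, O(renew_prescription) follows.
Premise 4, O(¬open_valve → ¬renew_prescription), contraposes to O(renew_prescription → open_valve); with O(renew_prescription) we get O(open_valve).
Premise 8, O(revoke_dossier → ¬open_valve), contraposes to O(open_valve → ¬revoke_dossier); with O(open_valve) we get O(¬revoke_dossier).
Premise 9, O(¬post_bond → revoke_dossier), contraposes to O(¬revoke_dossier → post_bond); with O(¬revoke_dossier) we get O(post_bond).
Premise 3, O(¬approve_summons → ¬post_bond), contraposes to O(post_bond → approve_summons); with O(post_bond) we get O(approve_summons).
Premise 11, O(¬archive_memo → ¬approve_summons), contraposes to O(approve_summons → archive_memo); with O(approve_summons) we get O(archive_memo).
The contrapositive of premise 5 (O(¬timestamp_ledger → ¬archive_memo)) is O(archive_memo → timestamp_ledger), and O(archive_memo) is already established, so O(timestamp_ledger).
Premises 6, 7, 10, 12 do not contribute to this derivation.
Hence timestamp_ledger is obligatory.

Obligatory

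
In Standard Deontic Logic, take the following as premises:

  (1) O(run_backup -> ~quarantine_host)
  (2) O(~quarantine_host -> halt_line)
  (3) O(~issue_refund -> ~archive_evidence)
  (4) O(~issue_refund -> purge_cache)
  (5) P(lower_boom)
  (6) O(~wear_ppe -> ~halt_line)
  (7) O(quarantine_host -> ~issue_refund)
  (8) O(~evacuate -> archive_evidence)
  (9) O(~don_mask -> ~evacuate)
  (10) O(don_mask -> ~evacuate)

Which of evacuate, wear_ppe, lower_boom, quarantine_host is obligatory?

wear_ppe

Premises 9 and 10 are O(~don_mask -> ~evacuate) and O(don_mask -> ~evacuate); every ideal world satisfies ~don_mask or don_mask, so in either case ~evacuate holds — hence O(~evacuate).
From O(~evacuate) and premise 8, O(~evacuate -> archive_evidence), we obtain O(archive_evidence).
The contrapositive of premise 3 (O(~issue_refund -> ~archive_evidence)) is O(archive_evidence -> issue_refund), and O(archive_evidence) is already established, so O(issue_refund).
Premise 7 is O(quarantine_host -> ~issue_refund); contrapositively O(issue_refund -> ~quarantine_host). Since O(issue_refund) holds, K gives O(~quarantine_host).
Premise 2 is O(~quarantine_host -> halt_line); since O(~quarantine_host), deontic closure gives O(halt_line).
The contrapositive of premise 6 (O(~wear_ppe -> ~halt_line)) is O(halt_line -> wear_ppe), and O(halt_line) is already established, so O(wear_ppe).
So O(wear_ppe) holds — wear_ppe is obligatory. None of the other listed options is made obligatory by any chain of premises.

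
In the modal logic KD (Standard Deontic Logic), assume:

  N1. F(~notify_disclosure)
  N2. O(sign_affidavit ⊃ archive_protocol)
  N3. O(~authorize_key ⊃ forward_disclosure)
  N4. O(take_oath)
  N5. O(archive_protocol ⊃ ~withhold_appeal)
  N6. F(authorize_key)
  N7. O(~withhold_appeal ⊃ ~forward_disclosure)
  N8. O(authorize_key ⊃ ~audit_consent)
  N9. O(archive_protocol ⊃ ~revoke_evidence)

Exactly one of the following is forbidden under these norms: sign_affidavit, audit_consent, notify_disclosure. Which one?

sign_affidavit

Premise 6, F(authorize_key), is equivalent to O(~authorize_key).
From O(~authorize_key) and premise 3, O(~authorize_key ⊃ forward_disclosure), we obtain O(forward_disclosure).
The contrapositive of premise 7 (O(~withhold_appeal ⊃ ~forward_disclosure)) is O(forward_disclosure ⊃ withhold_appeal), and O(forward_disclosure) is already established, so O(withhold_appeal).
Premise 5, O(archive_protocol ⊃ ~withhold_appeal), contraposes to O(withhold_appeal ⊃ ~archive_protocol); with O(withhold_appeal) we get O(~archive_protocol).
The contrapositive of premise 2 (O(sign_affidavit ⊃ archive_protocol)) is O(~archive_protocol ⊃ ~sign_affidavit), and O(~archive_protocol) is already established, so O(~sign_affidavit).
So O(~sign_affidavit) holds, i.e. sign_affidavit is forbidden. None of the other listed options is forbidden under the premises.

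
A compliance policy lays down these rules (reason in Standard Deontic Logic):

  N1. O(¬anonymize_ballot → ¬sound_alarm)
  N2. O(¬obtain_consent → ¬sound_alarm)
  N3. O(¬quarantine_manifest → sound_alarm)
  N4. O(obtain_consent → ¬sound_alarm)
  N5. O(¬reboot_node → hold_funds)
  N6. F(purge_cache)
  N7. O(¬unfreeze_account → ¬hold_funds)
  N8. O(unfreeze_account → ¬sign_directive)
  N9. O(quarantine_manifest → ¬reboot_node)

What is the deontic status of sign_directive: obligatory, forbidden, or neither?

Forbidden

Premises 4 and 2 cover both cases: O(obtain_consent → ¬sound_alarm) and O(¬obtain_consent → ¬sound_alarm). Since obtain_consent ∨ ¬obtain_consent is a tautology, O(¬sound_alarm) follows.
Premise 3 is O(¬quarantine_manifest → sound_alarm); contrapositively O(¬sound_alarm → quarantine_manifest). Since O(¬sound_alarm) holds, K gives O(quarantine_manifest).
From O(quarantine_manifest) and premise 9, O(quarantine_manifest → ¬reboot_node), we obtain O(¬reboot_node).
Premise 5 is O(¬reboot_node → hold_funds); since O(¬reboot_node), deontic closure gives O(hold_funds).
The contrapositive of premise 7 (O(¬unfreeze_account → ¬hold_funds)) is O(hold_funds → unfreeze_account), and O(hold_funds) is already established, so O(unfreeze_account).
Premise 8 is O(unfreeze_account → ¬sign_directive); since O(unfreeze_account), deontic closure gives O(¬sign_directive).
Premises 1, 6 do not contribute to this derivation.
Thus O(¬sign_directive), which is F(sign_directive): sign_directive is forbidden.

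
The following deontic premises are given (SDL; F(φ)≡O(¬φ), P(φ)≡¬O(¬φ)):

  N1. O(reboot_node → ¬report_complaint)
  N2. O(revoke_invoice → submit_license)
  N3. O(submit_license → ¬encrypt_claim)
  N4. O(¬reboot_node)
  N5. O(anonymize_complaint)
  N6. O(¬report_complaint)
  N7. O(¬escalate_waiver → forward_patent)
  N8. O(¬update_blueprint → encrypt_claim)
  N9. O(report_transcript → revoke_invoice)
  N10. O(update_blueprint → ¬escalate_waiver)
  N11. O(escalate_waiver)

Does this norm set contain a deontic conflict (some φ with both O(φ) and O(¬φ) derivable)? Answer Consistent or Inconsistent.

Premise 1 is O(reboot_node → ¬report_complaint); even if O(¬report_complaint) held, inferring O(reboot_node) would be affirming the consequent — invalid.
So O(reboot_node) is not derivable, and the apparent clash with O(¬reboot_node) does not arise.
A world satisfying every obligation exists (e.g. anonymize_complaint=true, encrypt_claim=true, escalate_waiver=true, forward_patent=false, reboot_node=false, report_complaint=false, report_transcript=false, revoke_invoice=false, submit_license=false, update_blueprint=false); no atom is both obligatory and forbidden, so the set is consistent.

Consistent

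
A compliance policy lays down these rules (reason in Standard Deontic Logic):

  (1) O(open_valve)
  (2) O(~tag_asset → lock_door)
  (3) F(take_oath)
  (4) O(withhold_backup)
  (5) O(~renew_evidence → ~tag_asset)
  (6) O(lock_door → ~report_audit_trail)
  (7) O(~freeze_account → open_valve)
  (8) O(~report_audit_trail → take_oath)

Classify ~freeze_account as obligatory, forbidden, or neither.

Neither

Premise 7 is O(~freeze_account → open_valve); even if O(open_valve) held, inferring O(~freeze_account) would be affirming the consequent — invalid.
No premise or chain of K-axiom applications forces O(~freeze_account), and none forces O(freeze_account). So ~freeze_account is neither obligatory nor forbidden under these norms.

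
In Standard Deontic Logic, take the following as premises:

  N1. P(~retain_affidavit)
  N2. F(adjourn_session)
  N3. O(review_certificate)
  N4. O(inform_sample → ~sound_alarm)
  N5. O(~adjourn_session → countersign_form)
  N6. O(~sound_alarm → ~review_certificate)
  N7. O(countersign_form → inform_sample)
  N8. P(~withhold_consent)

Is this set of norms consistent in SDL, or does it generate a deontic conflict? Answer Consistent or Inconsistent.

Inconsistent

Premise 3 states O(review_certificate) outright.
Premise 6, O(~sound_alarm → ~review_certificate), contraposes to O(review_certificate → sound_alarm); with O(review_certificate) we get O(sound_alarm).
The contrapositive of premise 4 (O(inform_sample → ~sound_alarm)) is O(sound_alarm → ~inform_sample), and O(sound_alarm) is already established, so O(~inform_sample).
Premise 7 is O(countersign_form → inform_sample); contrapositively O(~inform_sample → ~countersign_form). Since O(~inform_sample) holds, K gives O(~countersign_form).
Premise 5 is O(~adjourn_session → countersign_form); contrapositively O(~countersign_form → adjourn_session). Since O(~countersign_form) holds, K gives O(adjourn_session).
But premise 2, F(adjourn_session), means O(~adjourn_session).
We now have both O(adjourn_session) and O(~adjourn_session) — adjourn_session is simultaneously obligatory and forbidden, violating the D-axiom.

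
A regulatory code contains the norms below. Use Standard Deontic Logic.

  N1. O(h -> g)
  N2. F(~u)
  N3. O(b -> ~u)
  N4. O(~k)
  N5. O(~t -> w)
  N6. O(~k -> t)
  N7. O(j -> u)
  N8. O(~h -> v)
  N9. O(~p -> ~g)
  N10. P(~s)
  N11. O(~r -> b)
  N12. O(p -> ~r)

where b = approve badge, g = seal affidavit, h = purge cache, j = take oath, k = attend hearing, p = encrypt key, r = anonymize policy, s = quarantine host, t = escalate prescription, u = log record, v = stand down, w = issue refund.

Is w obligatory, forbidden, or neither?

Neither

Premise 5 is O(~t -> w), but O(~t) is not derivable from the premises, so it does not yield O(w).
No premise or chain of K-axiom applications forces O(w), and none forces O(~w). So w is neither obligatory nor forbidden under these norms.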